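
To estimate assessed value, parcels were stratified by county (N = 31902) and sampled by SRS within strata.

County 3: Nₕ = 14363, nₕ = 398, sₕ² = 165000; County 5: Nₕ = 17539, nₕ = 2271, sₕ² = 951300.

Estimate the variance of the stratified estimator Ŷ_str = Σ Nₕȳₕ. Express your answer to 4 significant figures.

Var(Ŷ_str) = Σₕ Nₕ²(1 − fₕ)sₕ²/nₕ.
County 3: 14363²·(1 − 398/14363)·165000/398 = 8.3154733 × 10^10.
County 5: 17539²·(1 − 2271/17539)·951300/2271 = 1.1217274 × 10^11.
Sum = 1.9532747 × 10^11.

1.953 × 10^11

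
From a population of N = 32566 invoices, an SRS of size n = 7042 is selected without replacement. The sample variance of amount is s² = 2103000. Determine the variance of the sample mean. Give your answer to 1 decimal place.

234.1

Under SRS without replacement, Var(ȳ) = (1 − f)·s²/n with f = n/N = 7042/32566 = 0.21623779.
Var(ȳ) = (1 − 0.21623779)·2103000/7042 = 0.78376221·298.63675 = 234.0602.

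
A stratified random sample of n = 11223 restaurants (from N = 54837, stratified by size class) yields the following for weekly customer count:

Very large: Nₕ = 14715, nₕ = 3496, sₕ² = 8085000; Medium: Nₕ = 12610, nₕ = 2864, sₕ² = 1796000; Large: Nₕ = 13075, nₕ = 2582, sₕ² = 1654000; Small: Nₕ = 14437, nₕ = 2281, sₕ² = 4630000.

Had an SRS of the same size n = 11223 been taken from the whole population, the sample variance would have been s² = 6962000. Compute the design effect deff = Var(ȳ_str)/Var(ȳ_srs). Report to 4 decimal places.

Var(ȳ_str) = Σ Wₕ²(1−fₕ)sₕ²/nₕ with Wₕ = Nₕ/54837:
  Very large: (14715/54837)²·(1−3496/14715)·8085000/3496 = 126.96255
  Medium: (12610/54837)²·(1−2864/12610)·1796000/2864 = 25.628751
  Large: (13075/54837)²·(1−2582/13075)·1654000/2582 = 29.226261
  Small: (14437/54837)²·(1−2281/14437)·4630000/2281 = 118.46116
  → Var(ȳ_str) = 300.27872.
Var(ȳ_srs) = (1 − 11223/54837)·6962000/11223 = 493.37517.
deff = 300.27872 / 493.37517 = 0.6086.

0.6086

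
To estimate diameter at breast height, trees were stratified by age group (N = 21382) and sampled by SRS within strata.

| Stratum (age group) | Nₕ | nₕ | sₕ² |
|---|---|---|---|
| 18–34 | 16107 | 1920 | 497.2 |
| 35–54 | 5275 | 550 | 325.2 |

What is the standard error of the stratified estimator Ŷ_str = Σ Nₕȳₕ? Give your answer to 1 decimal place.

8597.2

Var(Ŷ_str) = Σₕ Nₕ²(1 − fₕ)sₕ²/nₕ.
18–34: 16107²·(1 − 1920/16107)·497.2/1920 = 5.9174571 × 10^7.
35–54: 5275²·(1 − 550/5275)·325.2/550 = 1.4737103 × 10^7.
Sum = 7.3911674 × 10^7.
SE = √(7.3911674 × 10^7) = 8597.2.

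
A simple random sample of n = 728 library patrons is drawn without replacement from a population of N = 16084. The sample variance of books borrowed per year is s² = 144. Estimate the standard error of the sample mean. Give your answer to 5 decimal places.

0.43457

Under SRS without replacement, Var(ȳ) = (1 − f)·s²/n with f = n/N = 728/16084 = 0.04526237.
Var(ȳ) = (1 − 0.04526237)·144/728 = 0.95473763·0.1978022 = 0.1888492.
SE(ȳ) = √(0.1888492) = 0.43457.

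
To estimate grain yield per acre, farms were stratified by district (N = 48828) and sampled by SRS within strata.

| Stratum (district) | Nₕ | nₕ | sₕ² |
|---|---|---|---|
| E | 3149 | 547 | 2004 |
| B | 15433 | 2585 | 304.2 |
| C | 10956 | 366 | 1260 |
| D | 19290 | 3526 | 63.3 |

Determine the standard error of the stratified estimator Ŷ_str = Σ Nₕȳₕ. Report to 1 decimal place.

21406.5

Var(Ŷ_str) = Σₕ Nₕ²(1 − fₕ)sₕ²/nₕ.
E: 3149²·(1 − 547/3149)·2004/547 = 3.0018594 × 10^7.
B: 15433²·(1 − 2585/15433)·304.2/2585 = 2.333375 × 10^7.
C: 10956²·(1 − 366/10956)·1260/366 = 3.9942702 × 10^8.
D: 19290²·(1 − 3526/19290)·63.3/3526 = 5.4590875 × 10^6.
Sum = 4.5823845 × 10^8.
SE = √(4.5823845 × 10^8) = 21406.5.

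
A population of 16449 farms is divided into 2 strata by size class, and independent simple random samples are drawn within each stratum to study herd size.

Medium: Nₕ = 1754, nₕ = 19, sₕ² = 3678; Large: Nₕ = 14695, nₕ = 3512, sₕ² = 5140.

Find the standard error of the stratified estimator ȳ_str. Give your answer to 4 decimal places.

Var(ȳ_str) = Σₕ Wₕ²(1 − fₕ)sₕ²/nₕ with Wₕ = Nₕ/N, N = 16449.
Medium: Wₕ = 0.10663262; term = 0.10663262²·(1 − 0.01083238)·3678/19 = 2.1772495.
Large: Wₕ = 0.89336738; term = 0.89336738²·(1 − 0.23899285)·5140/3512 = 0.88890946.
Sum = 3.066159.
SE = √(3.066159) = 1.7510.

1.7510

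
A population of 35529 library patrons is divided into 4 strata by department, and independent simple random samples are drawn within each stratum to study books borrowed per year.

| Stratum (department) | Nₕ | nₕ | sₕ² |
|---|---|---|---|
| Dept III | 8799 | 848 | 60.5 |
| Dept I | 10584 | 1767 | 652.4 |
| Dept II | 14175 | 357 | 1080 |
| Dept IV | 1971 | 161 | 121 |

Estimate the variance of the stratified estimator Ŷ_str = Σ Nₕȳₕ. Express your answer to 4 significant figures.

Var(Ŷ_str) = Σₕ Nₕ²(1 − fₕ)sₕ²/nₕ.
Dept III: 8799²·(1 − 848/8799)·60.5/848 = 4.9913106 × 10^6.
Dept I: 10584²·(1 − 1767/10584)·652.4/1767 = 3.4454668 × 10^7.
Dept II: 14175²·(1 − 357/14175)·1080/357 = 5.9254835 × 10^8.
Dept IV: 1971²·(1 − 161/1971)·121/161 = 2.6811721 × 10^6.
Sum = 6.346755 × 10^8.

6.347 × 10^8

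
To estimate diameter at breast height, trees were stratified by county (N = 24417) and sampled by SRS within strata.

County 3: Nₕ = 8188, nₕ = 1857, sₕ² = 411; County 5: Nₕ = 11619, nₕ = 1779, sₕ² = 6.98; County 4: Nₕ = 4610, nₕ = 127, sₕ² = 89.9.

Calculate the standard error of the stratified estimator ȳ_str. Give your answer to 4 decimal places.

0.2110

Var(ȳ_str) = Σₕ Wₕ²(1 − fₕ)sₕ²/nₕ with Wₕ = Nₕ/N, N = 24417.
County 3: Wₕ = 0.33534013; term = 0.33534013²·(1 − 0.22679531)·411/1857 = 0.019244005.
County 5: Wₕ = 0.47585698; term = 0.47585698²·(1 − 0.15311128)·6.98/1779 = 7.5241721 × 10^-4.
County 4: Wₕ = 0.18880288; term = 0.18880288²·(1 − 0.02754881)·89.9/127 = 0.024538105.
Sum = 0.044534527.
SE = √(0.044534527) = 0.2110.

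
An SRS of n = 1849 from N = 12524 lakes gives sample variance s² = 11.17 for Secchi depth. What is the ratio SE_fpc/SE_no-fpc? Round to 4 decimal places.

0.9232

f = n/N = 1849/12524 = 0.14763654.
SE_no-fpc = √(s²/n) = 0.077724535; SE_fpc = √((1−f)s²/n) = 0.071758036.
Ratio = √(1−f) = 0.92323532.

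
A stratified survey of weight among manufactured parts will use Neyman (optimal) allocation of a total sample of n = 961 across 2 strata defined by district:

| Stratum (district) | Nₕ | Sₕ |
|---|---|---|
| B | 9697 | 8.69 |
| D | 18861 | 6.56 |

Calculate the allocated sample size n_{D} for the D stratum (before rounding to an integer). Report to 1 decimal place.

Neyman allocation: nₕ = n·NₕSₕ / Σⱼ NⱼSⱼ.
Σ NⱼSⱼ = 9697·8.69 + 18861·6.56 = 207995.09.
n_{D} = 961·18861·6.56 / 207995.09 = 571.7.

571.7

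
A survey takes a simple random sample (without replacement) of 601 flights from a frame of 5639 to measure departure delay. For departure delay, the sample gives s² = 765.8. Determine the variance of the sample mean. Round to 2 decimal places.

1.14

Under SRS without replacement, Var(ȳ) = (1 − f)·s²/n with f = n/N = 601/5639 = 0.10657918.
Var(ȳ) = (1 − 0.10657918)·765.8/601 = 0.89342082·1.2742097 = 1.1384054.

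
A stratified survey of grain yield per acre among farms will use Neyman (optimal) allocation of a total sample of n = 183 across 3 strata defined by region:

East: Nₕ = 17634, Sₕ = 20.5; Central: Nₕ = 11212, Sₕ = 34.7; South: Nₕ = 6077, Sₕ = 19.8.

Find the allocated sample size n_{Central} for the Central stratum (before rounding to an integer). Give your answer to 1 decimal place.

Neyman allocation: nₕ = n·NₕSₕ / Σⱼ NⱼSⱼ.
Σ NⱼSⱼ = 17634·20.5 + 11212·34.7 + 6077·19.8 = 870878.
n_{Central} = 183·11212·34.7 / 870878 = 81.8.

81.8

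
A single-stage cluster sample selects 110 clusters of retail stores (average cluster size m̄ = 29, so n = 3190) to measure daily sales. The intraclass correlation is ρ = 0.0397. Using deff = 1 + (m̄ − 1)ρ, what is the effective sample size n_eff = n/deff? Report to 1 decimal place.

deff = 1 + (29 − 1)·0.0397 = 1 + 1.1116 = 2.1116.
n_eff = 3190 / 2.1116 = 1510.7.

1510.7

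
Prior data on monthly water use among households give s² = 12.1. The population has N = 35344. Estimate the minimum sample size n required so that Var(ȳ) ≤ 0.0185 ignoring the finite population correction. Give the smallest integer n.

Without fpc, n₀ = s²/D = 12.1/0.0185 = 654.0541.
Rounding up, n = 655.

655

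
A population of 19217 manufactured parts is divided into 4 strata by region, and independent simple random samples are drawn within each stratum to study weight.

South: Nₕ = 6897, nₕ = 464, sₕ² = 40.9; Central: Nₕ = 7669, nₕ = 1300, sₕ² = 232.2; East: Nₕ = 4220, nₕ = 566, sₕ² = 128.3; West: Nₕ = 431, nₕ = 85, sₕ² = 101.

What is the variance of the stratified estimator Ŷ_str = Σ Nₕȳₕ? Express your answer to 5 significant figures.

Var(Ŷ_str) = Σₕ Nₕ²(1 − fₕ)sₕ²/nₕ.
South: 6897²·(1 − 464/6897)·40.9/464 = 3.9109216 × 10^6.
Central: 7669²·(1 − 1300/7669)·232.2/1300 = 8.724265 × 10^6.
East: 4220²·(1 − 566/4220)·128.3/566 = 3.4953544 × 10^6.
West: 431²·(1 − 85/431)·101/85 = 177196.78.
Sum = 1.6307738 × 10^7.

1.6308 × 10^7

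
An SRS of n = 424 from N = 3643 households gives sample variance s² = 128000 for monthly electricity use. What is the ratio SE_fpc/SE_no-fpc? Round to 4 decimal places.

f = n/N = 424/3643 = 0.11638759.
SE_no-fpc = √(s²/n) = 17.37489; SE_fpc = √((1−f)s²/n) = 16.332511.
Ratio = √(1−f) = 0.94000660.

0.9400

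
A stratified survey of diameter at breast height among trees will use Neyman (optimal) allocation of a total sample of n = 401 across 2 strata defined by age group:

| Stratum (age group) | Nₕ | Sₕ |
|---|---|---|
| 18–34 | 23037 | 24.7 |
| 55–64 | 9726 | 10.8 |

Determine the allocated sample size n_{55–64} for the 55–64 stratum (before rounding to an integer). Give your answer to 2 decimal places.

Neyman allocation: nₕ = n·NₕSₕ / Σⱼ NⱼSⱼ.
Σ NⱼSⱼ = 23037·24.7 + 9726·10.8 = 674054.7.
n_{55–64} = 401·9726·10.8 / 674054.7 = 62.49.

62.49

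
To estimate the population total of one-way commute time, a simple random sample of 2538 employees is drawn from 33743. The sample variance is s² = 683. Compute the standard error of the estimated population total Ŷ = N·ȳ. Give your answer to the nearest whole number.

16833

Var(Ŷ) = N²·Var(ȳ) = N²·(1 − n/N)·s²/n.
f = 2538/33743 = 0.07521560; Var(ȳ) = 0.92478440·683/2538 = 0.2488683.
Var(Ŷ) = 33743² · 0.2488683 = 2.8335897 × 10^8.
SE(Ŷ) = √(2.8335897 × 10^8) = 16833.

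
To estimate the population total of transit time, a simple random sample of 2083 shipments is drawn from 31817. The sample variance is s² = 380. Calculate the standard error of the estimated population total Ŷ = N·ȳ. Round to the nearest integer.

13137

Var(Ŷ) = N²·Var(ȳ) = N²·(1 − n/N)·s²/n.
f = 2083/31817 = 0.06546815; Var(ȳ) = 0.93453185·380/2083 = 0.17048589.
Var(Ŷ) = 31817² · 0.17048589 = 1.7258653 × 10^8.
SE(Ŷ) = √(1.7258653 × 10^8) = 13137.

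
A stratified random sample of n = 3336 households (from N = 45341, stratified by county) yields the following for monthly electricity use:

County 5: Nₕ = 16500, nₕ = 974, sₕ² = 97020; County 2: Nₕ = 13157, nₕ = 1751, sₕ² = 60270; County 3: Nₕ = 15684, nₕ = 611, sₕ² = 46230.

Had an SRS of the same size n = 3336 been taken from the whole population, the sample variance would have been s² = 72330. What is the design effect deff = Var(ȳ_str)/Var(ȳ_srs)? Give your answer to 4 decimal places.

1.1762

Var(ȳ_str) = Σ Wₕ²(1−fₕ)sₕ²/nₕ with Wₕ = Nₕ/45341:
  County 5: (16500/45341)²·(1−974/16500)·97020/974 = 12.412625
  County 2: (13157/45341)²·(1−1751/13157)·60270/1751 = 2.5125985
  County 3: (15684/45341)²·(1−611/15684)·46230/611 = 8.7007568
  → Var(ȳ_str) = 23.62598.
Var(ȳ_srs) = (1 − 3336/45341)·72330/3336 = 20.08641.
deff = 23.62598 / 20.08641 = 1.1762.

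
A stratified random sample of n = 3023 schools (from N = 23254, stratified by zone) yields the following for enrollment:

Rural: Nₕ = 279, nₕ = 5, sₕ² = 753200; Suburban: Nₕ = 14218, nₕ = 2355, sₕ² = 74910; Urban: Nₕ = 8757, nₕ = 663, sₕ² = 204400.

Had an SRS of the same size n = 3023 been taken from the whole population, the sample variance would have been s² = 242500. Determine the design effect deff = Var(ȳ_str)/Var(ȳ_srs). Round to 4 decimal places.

1.0263

Var(ȳ_str) = Σ Wₕ²(1−fₕ)sₕ²/nₕ with Wₕ = Nₕ/23254:
  Rural: (279/23254)²·(1−5/279)·753200/5 = 21.296083
  Suburban: (14218/23254)²·(1−2355/14218)·74910/2355 = 9.9217114
  Urban: (8757/23254)²·(1−663/8757)·204400/663 = 40.410161
  → Var(ȳ_str) = 71.627955.
Var(ȳ_srs) = (1 − 3023/23254)·242500/3023 = 69.790013.
deff = 71.627955 / 69.790013 = 1.0263.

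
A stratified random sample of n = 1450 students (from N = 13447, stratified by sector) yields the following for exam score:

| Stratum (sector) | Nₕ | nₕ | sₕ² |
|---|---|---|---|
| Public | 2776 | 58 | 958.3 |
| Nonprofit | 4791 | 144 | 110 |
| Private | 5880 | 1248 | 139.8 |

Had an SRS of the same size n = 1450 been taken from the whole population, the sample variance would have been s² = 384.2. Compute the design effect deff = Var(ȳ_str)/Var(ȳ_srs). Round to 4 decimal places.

Var(ȳ_str) = Σ Wₕ²(1−fₕ)sₕ²/nₕ with Wₕ = Nₕ/13447:
  Public: (2776/13447)²·(1−58/2776)·958.3/58 = 0.68943226
  Nonprofit: (4791/13447)²·(1−144/4791)·110/144 = 0.094054207
  Private: (5880/13447)²·(1−1248/5880)·139.8/1248 = 0.016872819
  → Var(ȳ_str) = 0.80035929.
Var(ȳ_srs) = (1 − 1450/13447)·384.2/1450 = 0.23639409.
deff = 0.80035929 / 0.23639409 = 3.3857.

3.3857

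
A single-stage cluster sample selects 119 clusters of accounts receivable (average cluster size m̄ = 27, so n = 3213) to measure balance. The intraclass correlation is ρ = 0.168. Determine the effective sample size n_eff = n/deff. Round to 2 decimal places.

deff = 1 + (27 − 1)·0.168 = 1 + 4.368 = 5.368.
n_eff = 3213 / 5.368 = 598.55.

598.55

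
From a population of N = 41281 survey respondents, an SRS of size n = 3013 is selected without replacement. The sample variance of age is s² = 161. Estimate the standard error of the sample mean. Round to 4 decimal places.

0.2226

Under SRS without replacement, Var(ȳ) = (1 − f)·s²/n with f = n/N = 3013/41281 = 0.07298757.
Var(ȳ) = (1 − 0.07298757)·161/3013 = 0.92701243·0.053435115 = 0.049535015.
SE(ȳ) = √(0.049535015) = 0.2226.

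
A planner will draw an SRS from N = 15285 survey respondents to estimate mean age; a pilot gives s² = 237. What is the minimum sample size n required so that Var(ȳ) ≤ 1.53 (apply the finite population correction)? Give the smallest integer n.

Without fpc, n₀ = s²/D = 237/1.53 = 154.9020.
With fpc, (1 − n/N)·s²/n ≤ D requires n ≥ n₀/(1 + n₀/N) = 154.9020/(1 + 154.9020/15285) = 153.3479.
Rounding up, n = 154.

154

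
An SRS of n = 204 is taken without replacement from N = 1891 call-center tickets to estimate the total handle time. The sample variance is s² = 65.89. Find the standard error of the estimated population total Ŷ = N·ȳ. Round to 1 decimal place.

1015.1

Var(Ŷ) = N²·Var(ȳ) = N²·(1 − n/N)·s²/n.
f = 204/1891 = 0.10787943; Var(ȳ) = 0.89212057·65.89/204 = 0.2881462.
Var(Ŷ) = 1891² · 0.2881462 = 1.0303765 × 10^6.
SE(Ŷ) = √(1.0303765 × 10^6) = 1015.1.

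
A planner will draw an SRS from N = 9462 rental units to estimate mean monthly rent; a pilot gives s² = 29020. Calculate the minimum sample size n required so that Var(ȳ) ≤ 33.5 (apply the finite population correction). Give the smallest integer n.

794

Without fpc, n₀ = s²/D = 29020/33.5 = 866.2687.
With fpc, (1 − n/N)·s²/n ≤ D requires n ≥ n₀/(1 + n₀/N) = 866.2687/(1 + 866.2687/9462) = 793.6117.
Rounding up, n = 794.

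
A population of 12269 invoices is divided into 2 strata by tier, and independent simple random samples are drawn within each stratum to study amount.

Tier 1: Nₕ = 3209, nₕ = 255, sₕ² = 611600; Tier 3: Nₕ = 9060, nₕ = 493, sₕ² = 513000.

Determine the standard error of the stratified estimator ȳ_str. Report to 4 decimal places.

26.2219

Var(ȳ_str) = Σₕ Wₕ²(1 − fₕ)sₕ²/nₕ with Wₕ = Nₕ/N, N = 12269.
Tier 1: Wₕ = 0.26155351; term = 0.26155351²·(1 − 0.07946401)·611600/255 = 151.03902.
Tier 3: Wₕ = 0.73844649; term = 0.73844649²·(1 − 0.05441501)·513000/493 = 536.54861.
Sum = 687.58763.
SE = √(687.58763) = 26.2219.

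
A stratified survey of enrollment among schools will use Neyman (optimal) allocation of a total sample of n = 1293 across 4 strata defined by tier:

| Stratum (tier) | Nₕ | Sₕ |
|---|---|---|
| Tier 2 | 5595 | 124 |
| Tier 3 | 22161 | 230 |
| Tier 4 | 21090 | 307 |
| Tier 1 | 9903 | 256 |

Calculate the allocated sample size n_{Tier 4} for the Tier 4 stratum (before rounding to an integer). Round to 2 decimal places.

Neyman allocation: nₕ = n·NₕSₕ / Σⱼ NⱼSⱼ.
Σ NⱼSⱼ = 5595·124 + 22161·230 + 21090·307 + 9903·256 = 1.4800608 × 10^7.
n_{Tier 4} = 1293·21090·307 / (1.4800608 × 10^7) = 565.63.

565.63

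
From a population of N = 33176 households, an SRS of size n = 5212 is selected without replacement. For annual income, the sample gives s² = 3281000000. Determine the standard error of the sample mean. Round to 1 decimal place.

Under SRS without replacement, Var(ȳ) = (1 − f)·s²/n with f = n/N = 5212/33176 = 0.15710152.
Var(ȳ) = (1 − 0.15710152)·3281000000/5212 = 0.84289848·629508.83 = 530612.03.
SE(ȳ) = √(530612.03) = 728.4.

728.4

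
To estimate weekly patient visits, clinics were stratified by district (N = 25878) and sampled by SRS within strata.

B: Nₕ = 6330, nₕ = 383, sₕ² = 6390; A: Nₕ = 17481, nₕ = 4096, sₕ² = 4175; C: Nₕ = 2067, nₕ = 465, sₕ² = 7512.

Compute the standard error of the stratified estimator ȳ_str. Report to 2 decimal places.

1.17

Var(ȳ_str) = Σₕ Wₕ²(1 − fₕ)sₕ²/nₕ with Wₕ = Nₕ/N, N = 25878.
B: Wₕ = 0.24460932; term = 0.24460932²·(1 − 0.06050553)·6390/383 = 0.93786929.
A: Wₕ = 0.67551588; term = 0.67551588²·(1 − 0.23431154)·4175/4096 = 0.35613919.
C: Wₕ = 0.07987480; term = 0.07987480²·(1 − 0.22496372)·7512/465 = 0.07988113.
Sum = 1.3738896.
SE = √(1.3738896) = 1.17.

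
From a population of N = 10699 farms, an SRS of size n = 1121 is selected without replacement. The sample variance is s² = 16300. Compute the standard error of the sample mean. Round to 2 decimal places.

Under SRS without replacement, Var(ȳ) = (1 − f)·s²/n with f = n/N = 1121/10699 = 0.10477615.
Var(ȳ) = (1 − 0.10477615)·16300/1121 = 0.89522385·14.540589 = 13.017082.
SE(ȳ) = √(13.017082) = 3.61.

3.61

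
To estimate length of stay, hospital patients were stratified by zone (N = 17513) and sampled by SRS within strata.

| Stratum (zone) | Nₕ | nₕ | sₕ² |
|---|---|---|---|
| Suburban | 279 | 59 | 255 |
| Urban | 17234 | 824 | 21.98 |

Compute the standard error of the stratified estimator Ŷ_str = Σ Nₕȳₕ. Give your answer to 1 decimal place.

Var(Ŷ_str) = Σₕ Nₕ²(1 − fₕ)sₕ²/nₕ.
Suburban: 279²·(1 − 59/279)·255/59 = 265286.44.
Urban: 17234²·(1 − 824/17234)·21.98/824 = 7.5438865 × 10^6.
Sum = 7.8091729 × 10^6.
SE = √(7.8091729 × 10^6) = 2794.5.

2794.5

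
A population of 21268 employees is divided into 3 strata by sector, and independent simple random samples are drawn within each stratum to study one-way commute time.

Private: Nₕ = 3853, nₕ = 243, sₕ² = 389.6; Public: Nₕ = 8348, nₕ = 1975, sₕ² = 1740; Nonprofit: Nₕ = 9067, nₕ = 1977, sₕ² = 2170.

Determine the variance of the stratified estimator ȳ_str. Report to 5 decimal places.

0.30892

Var(ȳ_str) = Σₕ Wₕ²(1 − fₕ)sₕ²/nₕ with Wₕ = Nₕ/N, N = 21268.
Private: Wₕ = 0.18116419; term = 0.18116419²·(1 − 0.06306774)·389.6/243 = 0.049302119.
Public: Wₕ = 0.39251458; term = 0.39251458²·(1 − 0.23658361)·1740/1975 = 0.10362277.
Nonprofit: Wₕ = 0.42632123; term = 0.42632123²·(1 − 0.21804345)·2170/1977 = 0.15599462.
Sum = 0.30891951.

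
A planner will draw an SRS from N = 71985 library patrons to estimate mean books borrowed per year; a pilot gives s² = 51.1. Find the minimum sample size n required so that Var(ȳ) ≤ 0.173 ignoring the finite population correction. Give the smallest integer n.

296

Without fpc, n₀ = s²/D = 51.1/0.173 = 295.3757.
Rounding up, n = 296.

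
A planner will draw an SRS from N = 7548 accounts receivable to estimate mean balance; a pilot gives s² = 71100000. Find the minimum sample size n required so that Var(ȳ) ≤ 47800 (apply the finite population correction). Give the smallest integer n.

1243

Without fpc, n₀ = s²/D = 71100000/47800 = 1487.4477.
With fpc, (1 − n/N)·s²/n ≤ D requires n ≥ n₀/(1 + n₀/N) = 1487.4477/(1 + 1487.4477/7548) = 1242.5787.
Rounding up, n = 1243.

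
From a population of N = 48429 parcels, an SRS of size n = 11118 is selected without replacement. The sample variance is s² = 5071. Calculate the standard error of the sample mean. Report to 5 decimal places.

0.59279

Under SRS without replacement, Var(ȳ) = (1 − f)·s²/n with f = n/N = 11118/48429 = 0.22957319.
Var(ȳ) = (1 − 0.22957319)·5071/11118 = 0.77042681·0.45610721 = 0.35139723.
SE(ȳ) = √(0.35139723) = 0.59279.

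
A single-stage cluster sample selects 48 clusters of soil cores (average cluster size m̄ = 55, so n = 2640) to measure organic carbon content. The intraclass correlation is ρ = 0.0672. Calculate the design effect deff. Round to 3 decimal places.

4.629

deff = 1 + (55 − 1)·0.0672 = 1 + 3.6288 = 4.6288.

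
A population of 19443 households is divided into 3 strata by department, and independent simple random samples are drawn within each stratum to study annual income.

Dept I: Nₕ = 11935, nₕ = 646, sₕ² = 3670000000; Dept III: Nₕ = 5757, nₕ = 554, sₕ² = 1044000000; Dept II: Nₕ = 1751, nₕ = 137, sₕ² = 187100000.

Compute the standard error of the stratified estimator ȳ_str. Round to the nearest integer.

Var(ȳ_str) = Σₕ Wₕ²(1 − fₕ)sₕ²/nₕ with Wₕ = Nₕ/N, N = 19443.
Dept I: Wₕ = 0.61384560; term = 0.61384560²·(1 − 0.05412652)·3670000000/646 = 2.0248129 × 10^6.
Dept III: Wₕ = 0.29609628; term = 0.29609628²·(1 − 0.09623068)·1044000000/554 = 149318.71.
Dept II: Wₕ = 0.09005812; term = 0.09005812²·(1 − 0.07824101)·187100000/137 = 10209.779.
Sum = 2.1843414 × 10^6.
SE = √(2.1843414 × 10^6) = 1478.

1478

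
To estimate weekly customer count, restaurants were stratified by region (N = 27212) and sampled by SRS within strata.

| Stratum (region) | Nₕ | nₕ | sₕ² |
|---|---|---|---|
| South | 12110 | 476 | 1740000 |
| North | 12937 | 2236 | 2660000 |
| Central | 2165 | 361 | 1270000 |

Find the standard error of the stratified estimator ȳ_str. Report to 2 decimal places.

30.60

Var(ȳ_str) = Σₕ Wₕ²(1 − fₕ)sₕ²/nₕ with Wₕ = Nₕ/N, N = 27212.
South: Wₕ = 0.44502425; term = 0.44502425²·(1 − 0.03930636)·1740000/476 = 695.4959.
North: Wₕ = 0.47541526; term = 0.47541526²·(1 − 0.17283760)·2660000/2236 = 222.40618.
Central: Wₕ = 0.07956049; term = 0.07956049²·(1 − 0.16674365)·1270000/361 = 18.555388.
Sum = 936.45747.
SE = √(936.45747) = 30.60.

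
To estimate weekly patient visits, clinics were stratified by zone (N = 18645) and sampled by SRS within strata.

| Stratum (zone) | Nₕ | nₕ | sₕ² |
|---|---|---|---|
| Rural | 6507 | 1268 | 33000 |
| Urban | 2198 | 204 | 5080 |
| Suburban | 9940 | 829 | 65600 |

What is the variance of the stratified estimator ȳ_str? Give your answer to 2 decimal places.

Var(ȳ_str) = Σₕ Wₕ²(1 − fₕ)sₕ²/nₕ with Wₕ = Nₕ/N, N = 18645.
Rural: Wₕ = 0.34899437; term = 0.34899437²·(1 − 0.19486707)·33000/1268 = 2.5521084.
Urban: Wₕ = 0.11788683; term = 0.11788683²·(1 − 0.09281165)·5080/204 = 0.31395081.
Suburban: Wₕ = 0.53311880; term = 0.53311880²·(1 − 0.08340040)·65600/829 = 20.614697.
Sum = 23.480756.

23.48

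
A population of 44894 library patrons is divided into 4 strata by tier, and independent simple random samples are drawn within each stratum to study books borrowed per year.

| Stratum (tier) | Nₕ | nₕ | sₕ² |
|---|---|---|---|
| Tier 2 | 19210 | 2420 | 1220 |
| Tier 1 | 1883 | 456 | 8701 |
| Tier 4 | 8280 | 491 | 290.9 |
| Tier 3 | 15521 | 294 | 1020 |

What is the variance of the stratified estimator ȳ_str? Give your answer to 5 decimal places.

Var(ȳ_str) = Σₕ Wₕ²(1 − fₕ)sₕ²/nₕ with Wₕ = Nₕ/N, N = 44894.
Tier 2: Wₕ = 0.42789682; term = 0.42789682²·(1 − 0.12597605)·1220/2420 = 0.080676291.
Tier 1: Wₕ = 0.04194324; term = 0.04194324²·(1 − 0.24216676)·8701/456 = 0.025439116.
Tier 4: Wₕ = 0.18443445; term = 0.18443445²·(1 − 0.05929952)·290.9/491 = 0.018958225.
Tier 3: Wₕ = 0.34572549; term = 0.34572549²·(1 − 0.01894208)·1020/294 = 0.40682748.
Sum = 0.53190111.

0.53190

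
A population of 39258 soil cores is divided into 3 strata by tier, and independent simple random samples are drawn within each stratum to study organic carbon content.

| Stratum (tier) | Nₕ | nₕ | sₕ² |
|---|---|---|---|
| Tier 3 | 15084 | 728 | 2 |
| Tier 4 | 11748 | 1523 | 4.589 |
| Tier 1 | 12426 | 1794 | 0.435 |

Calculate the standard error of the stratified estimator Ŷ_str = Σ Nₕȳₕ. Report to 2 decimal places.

994.43

Var(Ŷ_str) = Σₕ Nₕ²(1 − fₕ)sₕ²/nₕ.
Tier 3: 15084²·(1 − 728/15084)·2/728 = 594906.33.
Tier 4: 11748²·(1 − 1523/11748)·4.589/1523 = 361947.36.
Tier 1: 12426²·(1 − 1794/12426)·0.435/1794 = 32034.145.
Sum = 988887.84.
SE = √(988887.84) = 994.43.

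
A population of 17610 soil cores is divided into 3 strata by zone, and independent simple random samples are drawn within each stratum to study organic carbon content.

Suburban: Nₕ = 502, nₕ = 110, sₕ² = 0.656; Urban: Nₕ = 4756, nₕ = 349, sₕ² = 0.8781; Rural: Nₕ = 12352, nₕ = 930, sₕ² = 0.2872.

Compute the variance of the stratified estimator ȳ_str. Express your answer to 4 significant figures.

Var(ȳ_str) = Σₕ Wₕ²(1 − fₕ)sₕ²/nₕ with Wₕ = Nₕ/N, N = 17610.
Suburban: Wₕ = 0.02850653; term = 0.02850653²·(1 − 0.21912351)·0.656/110 = 3.784271 × 10^-6.
Urban: Wₕ = 0.27007382; term = 0.27007382²·(1 − 0.07338099)·0.8781/349 = 1.7005317 × 10^-4.
Rural: Wₕ = 0.70141965; term = 0.70141965²·(1 − 0.07529145)·0.2872/930 = 1.4049544 × 10^-4.
Sum = 3.1433288 × 10^-4.

3.143 × 10^-4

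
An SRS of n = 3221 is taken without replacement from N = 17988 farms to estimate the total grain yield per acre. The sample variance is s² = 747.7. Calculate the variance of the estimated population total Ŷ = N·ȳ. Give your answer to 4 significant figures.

Var(Ŷ) = N²·Var(ȳ) = N²·(1 − n/N)·s²/n.
f = 3221/17988 = 0.17906382; Var(ȳ) = 0.82093618·747.7/3221 = 0.19056628.
Var(Ŷ) = 17988² · 0.19056628 = 6.1661178 × 10^7.

6.166 × 10^7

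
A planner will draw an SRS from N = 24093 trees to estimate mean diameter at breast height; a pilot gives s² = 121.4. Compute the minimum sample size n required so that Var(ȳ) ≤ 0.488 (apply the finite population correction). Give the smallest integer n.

Without fpc, n₀ = s²/D = 121.4/0.488 = 248.7705.
With fpc, (1 − n/N)·s²/n ≤ D requires n ≥ n₀/(1 + n₀/N) = 248.7705/(1 + 248.7705/24093) = 246.2281.
Rounding up, n = 247.

247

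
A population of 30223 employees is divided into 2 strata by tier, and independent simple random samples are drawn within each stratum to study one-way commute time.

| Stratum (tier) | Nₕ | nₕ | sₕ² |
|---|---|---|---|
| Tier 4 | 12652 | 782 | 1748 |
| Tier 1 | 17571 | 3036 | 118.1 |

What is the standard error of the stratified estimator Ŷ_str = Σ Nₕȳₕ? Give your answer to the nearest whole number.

18591

Var(Ŷ_str) = Σₕ Nₕ²(1 − fₕ)sₕ²/nₕ.
Tier 4: 12652²·(1 − 782/12652)·1748/782 = 3.3569477 × 10^8.
Tier 1: 17571²·(1 − 3036/17571)·118.1/3036 = 9.9348118 × 10^6.
Sum = 3.4562958 × 10^8.
SE = √(3.4562958 × 10^8) = 18591.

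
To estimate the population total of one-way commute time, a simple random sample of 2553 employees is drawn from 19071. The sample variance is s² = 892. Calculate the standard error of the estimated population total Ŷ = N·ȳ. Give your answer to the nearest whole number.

Var(Ŷ) = N²·Var(ȳ) = N²·(1 − n/N)·s²/n.
f = 2553/19071 = 0.13386818; Var(ȳ) = 0.86613182·892/2553 = 0.30262028.
Var(Ŷ) = 19071² · 0.30262028 = 1.1006392 × 10^8.
SE(Ŷ) = √(1.1006392 × 10^8) = 10491.

10491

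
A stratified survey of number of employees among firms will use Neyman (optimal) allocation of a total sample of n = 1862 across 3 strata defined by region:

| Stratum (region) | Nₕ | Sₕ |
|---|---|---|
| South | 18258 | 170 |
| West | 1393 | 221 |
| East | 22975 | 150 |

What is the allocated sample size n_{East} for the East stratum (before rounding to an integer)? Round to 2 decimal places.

935.69

Neyman allocation: nₕ = n·NₕSₕ / Σⱼ NⱼSⱼ.
Σ NⱼSⱼ = 18258·170 + 1393·221 + 22975·150 = 6.857963 × 10^6.
n_{East} = 1862·22975·150 / (6.857963 × 10^6) = 935.69.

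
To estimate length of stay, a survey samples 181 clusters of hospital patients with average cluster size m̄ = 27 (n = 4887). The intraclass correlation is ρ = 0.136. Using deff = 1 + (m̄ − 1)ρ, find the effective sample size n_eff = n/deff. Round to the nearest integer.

deff = 1 + (27 − 1)·0.136 = 1 + 3.536 = 4.536.
n_eff = 4887 / 4.536 = 1077.

1077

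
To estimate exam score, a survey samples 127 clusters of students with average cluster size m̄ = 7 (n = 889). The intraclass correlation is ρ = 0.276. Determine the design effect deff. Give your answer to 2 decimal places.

2.66

deff = 1 + (7 − 1)·0.276 = 1 + 1.656 = 2.656.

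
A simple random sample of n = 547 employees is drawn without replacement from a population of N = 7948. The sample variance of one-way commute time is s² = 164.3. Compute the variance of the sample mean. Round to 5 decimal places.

Under SRS without replacement, Var(ȳ) = (1 − f)·s²/n with f = n/N = 547/7948 = 0.06882235.
Var(ȳ) = (1 − 0.06882235)·164.3/547 = 0.93117765·0.30036563 = 0.27969376.

0.27969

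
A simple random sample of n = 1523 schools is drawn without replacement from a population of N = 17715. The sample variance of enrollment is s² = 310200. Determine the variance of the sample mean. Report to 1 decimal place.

Under SRS without replacement, Var(ȳ) = (1 − f)·s²/n with f = n/N = 1523/17715 = 0.08597234.
Var(ȳ) = (1 − 0.08597234)·310200/1523 = 0.91402766·203.67695 = 186.16637.

186.2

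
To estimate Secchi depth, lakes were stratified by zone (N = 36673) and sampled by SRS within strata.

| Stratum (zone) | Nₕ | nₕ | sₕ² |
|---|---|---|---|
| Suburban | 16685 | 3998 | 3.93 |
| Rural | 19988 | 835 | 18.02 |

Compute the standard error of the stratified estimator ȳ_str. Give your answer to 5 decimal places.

Var(ȳ_str) = Σₕ Wₕ²(1 − fₕ)sₕ²/nₕ with Wₕ = Nₕ/N, N = 36673.
Suburban: Wₕ = 0.45496687; term = 0.45496687²·(1 − 0.23961642)·3.93/3998 = 1.5471842 × 10^-4.
Rural: Wₕ = 0.54503313; term = 0.54503313²·(1 − 0.04177507)·18.02/835 = 0.0061430151.
Sum = 0.0062977335.
SE = √(0.0062977335) = 0.07936.

0.07936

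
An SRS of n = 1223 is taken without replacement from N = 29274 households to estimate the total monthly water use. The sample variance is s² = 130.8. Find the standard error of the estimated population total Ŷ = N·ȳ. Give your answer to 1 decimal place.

Var(Ŷ) = N²·Var(ȳ) = N²·(1 − n/N)·s²/n.
f = 1223/29274 = 0.04177769; Var(ȳ) = 0.95822231·130.8/1223 = 0.10248199.
Var(Ŷ) = 29274² · 0.10248199 = 8.7823691 × 10^7.
SE(Ŷ) = √(8.7823691 × 10^7) = 9371.4.

9371.4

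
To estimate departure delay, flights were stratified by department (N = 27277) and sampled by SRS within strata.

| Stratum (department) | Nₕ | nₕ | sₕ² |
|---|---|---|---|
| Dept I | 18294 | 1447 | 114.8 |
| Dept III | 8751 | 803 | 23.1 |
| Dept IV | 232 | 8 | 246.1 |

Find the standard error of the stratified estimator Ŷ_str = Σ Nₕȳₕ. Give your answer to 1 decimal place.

Var(Ŷ_str) = Σₕ Nₕ²(1 − fₕ)sₕ²/nₕ.
Dept I: 18294²·(1 − 1447/18294)·114.8/1447 = 2.4451449 × 10^7.
Dept III: 8751²·(1 − 803/8751)·23.1/803 = 2.0008382 × 10^6.
Dept IV: 232²·(1 − 8/232)·246.1/8 = 1.5986656 × 10^6.
Sum = 2.8050953 × 10^7.
SE = √(2.8050953 × 10^7) = 5296.3.

5296.3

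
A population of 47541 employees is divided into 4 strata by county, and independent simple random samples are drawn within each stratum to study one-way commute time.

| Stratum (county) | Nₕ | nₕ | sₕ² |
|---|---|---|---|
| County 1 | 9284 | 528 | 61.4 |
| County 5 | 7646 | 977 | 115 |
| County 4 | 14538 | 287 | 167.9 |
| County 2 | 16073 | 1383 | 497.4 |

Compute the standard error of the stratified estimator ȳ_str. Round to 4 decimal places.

0.3131

Var(ȳ_str) = Σₕ Wₕ²(1 − fₕ)sₕ²/nₕ with Wₕ = Nₕ/N, N = 47541.
County 1: Wₕ = 0.19528407; term = 0.19528407²·(1 − 0.05687204)·61.4/528 = 0.0041825266.
County 5: Wₕ = 0.16082960; term = 0.16082960²·(1 − 0.12777923)·115/977 = 0.0026555939.
County 4: Wₕ = 0.30579920; term = 0.30579920²·(1 − 0.01974137)·167.9/287 = 0.053626837.
County 2: Wₕ = 0.33808712; term = 0.33808712²·(1 − 0.08604492)·497.4/1383 = 0.037572121.
Sum = 0.098037079.
SE = √(0.098037079) = 0.3131.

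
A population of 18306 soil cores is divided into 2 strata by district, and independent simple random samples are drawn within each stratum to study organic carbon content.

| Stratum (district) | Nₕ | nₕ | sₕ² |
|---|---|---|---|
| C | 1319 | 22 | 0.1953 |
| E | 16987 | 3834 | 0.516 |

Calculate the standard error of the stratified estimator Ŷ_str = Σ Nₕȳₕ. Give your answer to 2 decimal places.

Var(Ŷ_str) = Σₕ Nₕ²(1 − fₕ)sₕ²/nₕ.
C: 1319²·(1 − 22/1319)·0.1953/22 = 15186.732.
E: 16987²·(1 − 3834/16987)·0.516/3834 = 30070.393.
Sum = 45257.125.
SE = √(45257.125) = 212.74.

212.74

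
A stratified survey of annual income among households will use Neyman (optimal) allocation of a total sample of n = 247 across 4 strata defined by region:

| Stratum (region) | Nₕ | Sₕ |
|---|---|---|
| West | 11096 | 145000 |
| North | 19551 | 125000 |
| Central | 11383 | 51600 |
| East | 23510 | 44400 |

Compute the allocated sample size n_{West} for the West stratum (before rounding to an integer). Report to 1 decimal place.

69.9

Neyman allocation: nₕ = n·NₕSₕ / Σⱼ NⱼSⱼ.
Σ NⱼSⱼ = 11096·145000 + 19551·125000 + 11383·51600 + 23510·44400 = 5.6840018 × 10^9.
n_{West} = 247·11096·145000 / (5.6840018 × 10^9) = 69.9.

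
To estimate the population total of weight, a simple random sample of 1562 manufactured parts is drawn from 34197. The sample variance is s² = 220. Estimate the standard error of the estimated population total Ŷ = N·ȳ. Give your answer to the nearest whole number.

Var(Ŷ) = N²·Var(ȳ) = N²·(1 − n/N)·s²/n.
f = 1562/34197 = 0.04567652; Var(ȳ) = 0.95432348·220/1562 = 0.13441176.
Var(Ŷ) = 34197² · 0.13441176 = 1.5718579 × 10^8.
SE(Ŷ) = √(1.5718579 × 10^8) = 12537.

12537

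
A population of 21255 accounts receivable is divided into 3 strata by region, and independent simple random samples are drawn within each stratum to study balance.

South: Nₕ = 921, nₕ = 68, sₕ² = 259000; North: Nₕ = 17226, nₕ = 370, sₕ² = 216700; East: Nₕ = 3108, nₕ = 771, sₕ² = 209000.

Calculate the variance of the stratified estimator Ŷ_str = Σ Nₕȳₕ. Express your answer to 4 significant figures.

Var(Ŷ_str) = Σₕ Nₕ²(1 − fₕ)sₕ²/nₕ.
South: 921²·(1 − 68/921)·259000/68 = 2.9922613 × 10^9.
North: 17226²·(1 − 370/17226)·216700/370 = 1.7005764 × 10^11.
East: 3108²·(1 − 771/3108)·209000/771 = 1.9689361 × 10^9.
Sum = 1.7501884 × 10^11.

1.750 × 10^11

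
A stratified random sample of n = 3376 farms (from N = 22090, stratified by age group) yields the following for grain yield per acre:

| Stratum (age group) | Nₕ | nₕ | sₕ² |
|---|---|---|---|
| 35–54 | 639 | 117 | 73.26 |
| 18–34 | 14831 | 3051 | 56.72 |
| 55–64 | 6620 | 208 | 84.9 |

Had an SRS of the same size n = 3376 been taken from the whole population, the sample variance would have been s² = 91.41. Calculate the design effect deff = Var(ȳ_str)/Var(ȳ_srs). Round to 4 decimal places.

1.8567

Var(ȳ_str) = Σ Wₕ²(1−fₕ)sₕ²/nₕ with Wₕ = Nₕ/22090:
  35–54: (639/22090)²·(1−117/639)·73.26/117 = 4.2801696 × 10^-4
  18–34: (14831/22090)²·(1−3051/14831)·56.72/3051 = 0.0066560766
  55–64: (6620/22090)²·(1−208/6620)·84.9/208 = 0.035506219
  → Var(ȳ_str) = 0.042590313.
Var(ȳ_srs) = (1 − 3376/22090)·91.41/3376 = 0.02293835.
deff = 0.042590313 / 0.02293835 = 1.8567.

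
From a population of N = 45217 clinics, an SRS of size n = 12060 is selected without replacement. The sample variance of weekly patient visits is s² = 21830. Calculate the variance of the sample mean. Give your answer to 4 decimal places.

1.3273

Under SRS without replacement, Var(ȳ) = (1 − f)·s²/n with f = n/N = 12060/45217 = 0.26671385.
Var(ȳ) = (1 − 0.26671385)·21830/12060 = 0.73328615·1.8101161 = 1.3273331.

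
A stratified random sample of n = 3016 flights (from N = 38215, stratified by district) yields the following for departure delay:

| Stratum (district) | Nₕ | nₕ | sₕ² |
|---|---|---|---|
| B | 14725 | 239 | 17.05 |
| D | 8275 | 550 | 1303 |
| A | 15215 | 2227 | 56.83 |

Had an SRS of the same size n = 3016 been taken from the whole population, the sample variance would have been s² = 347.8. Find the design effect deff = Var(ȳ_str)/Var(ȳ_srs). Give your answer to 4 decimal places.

Var(ȳ_str) = Σ Wₕ²(1−fₕ)sₕ²/nₕ with Wₕ = Nₕ/38215:
  B: (14725/38215)²·(1−239/14725)·17.05/239 = 0.010419876
  D: (8275/38215)²·(1−550/8275)·1303/550 = 0.10370041
  A: (15215/38215)²·(1−2227/15215)·56.83/2227 = 0.0034530586
  → Var(ȳ_str) = 0.11757334.
Var(ȳ_srs) = (1 − 3016/38215)·347.8/3016 = 0.10621716.
deff = 0.11757334 / 0.10621716 = 1.1069.

1.1069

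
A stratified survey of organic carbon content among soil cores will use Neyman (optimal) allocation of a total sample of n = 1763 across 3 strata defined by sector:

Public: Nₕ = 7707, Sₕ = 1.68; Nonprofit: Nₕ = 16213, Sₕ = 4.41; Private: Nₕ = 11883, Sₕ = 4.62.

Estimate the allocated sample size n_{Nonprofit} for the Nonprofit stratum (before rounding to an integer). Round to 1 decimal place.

904.6

Neyman allocation: nₕ = n·NₕSₕ / Σⱼ NⱼSⱼ.
Σ NⱼSⱼ = 7707·1.68 + 16213·4.41 + 11883·4.62 = 139346.55.
n_{Nonprofit} = 1763·16213·4.41 / 139346.55 = 904.6.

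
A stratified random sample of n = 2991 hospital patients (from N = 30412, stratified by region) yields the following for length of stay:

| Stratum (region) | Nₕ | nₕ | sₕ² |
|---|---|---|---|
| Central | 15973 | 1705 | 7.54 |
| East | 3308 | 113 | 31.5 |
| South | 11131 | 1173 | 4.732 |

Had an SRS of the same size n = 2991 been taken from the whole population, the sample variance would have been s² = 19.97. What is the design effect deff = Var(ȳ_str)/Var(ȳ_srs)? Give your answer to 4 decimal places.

0.7905

Var(ȳ_str) = Σ Wₕ²(1−fₕ)sₕ²/nₕ with Wₕ = Nₕ/30412:
  Central: (15973/30412)²·(1−1705/15973)·7.54/1705 = 0.0010896991
  East: (3308/30412)²·(1−113/3308)·31.5/113 = 0.0031855066
  South: (11131/30412)²·(1−1173/11131)·4.732/1173 = 4.834628 × 10^-4
  → Var(ȳ_str) = 0.0047586685.
Var(ȳ_srs) = (1 − 2991/30412)·19.97/2991 = 0.0060200481.
deff = 0.0047586685 / 0.0060200481 = 0.7905.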